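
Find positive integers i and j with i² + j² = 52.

We need to find integers i, j > 0 such that i² + j² = 52.
Trying i = 4: j² = 52 - 4² = 52 - 16 = 36
j = 6
Check: 4² + 6² = 16 + 36 = 52 ✓

52 = 4² + 6²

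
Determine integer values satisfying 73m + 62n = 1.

Step 1: Check solvability.
gcd(73, 62) = 1
Since 1 divides 1, solutions exist.

Step 2: Apply extended Euclidean algorithm to find gcd.
We find integers such that 73*x0 + 62*y0 = 1

Step 3: Scale the particular solution.
Multiply by 1/1 = 1:
m = 17, n = -20

Step 4: Verify.
73*(17) + 62*(-20) = 1 = 1 ✓

m = 17, n = -20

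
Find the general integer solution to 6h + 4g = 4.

Step 1: Compute gcd(6, 4) = 2.
Since 2 divides 4, solutions exist.

Step 2: Find a particular solution using extended Euclidean algorithm.
We get h₀ = 2, g₀ = -2.
Check: 6*2 + 4*-2 = 4 = 4 ✓

Step 3: Write the general solution.
h = 2 + (4/2)t = 2 + 2t
g = -2 - (6/2)t = -2 - 3t
for any integer t.

h = 2 + 2t, g = -2 - 3t for integer t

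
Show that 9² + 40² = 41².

Compute a² + b²:
9² + 40² = 81 + 1600 = 1681
Compute c²:
41² = 1681
Since 1681 = 1681, it is a Pythagorean triple.

Yes, it is a Pythagorean triple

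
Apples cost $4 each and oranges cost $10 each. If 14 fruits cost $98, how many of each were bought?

Let a = apples, o = oranges.
a + o = 14
4a + 10o = 98
Substitute o = 14 - a:
4a + 10(14 - a) = 98
(4 - 10)a = 98 - 140
-6a = -42
a = 7, o = 14 - 7 = 7

Apples: 7, Oranges: 7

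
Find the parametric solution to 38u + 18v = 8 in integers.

Step 1: Compute gcd(38, 18) = 2.
Since 2 divides 8, solutions exist.

Step 2: Find a particular solution using extended Euclidean algorithm.
We get u₀ = 4, v₀ = -8.
Check: 38*4 + 18*-8 = 8 = 8 ✓

Step 3: Write the general solution.
u = 4 + (18/2)t = 4 + 9t
v = -8 - (38/2)t = -8 - 19t
for any integer t.

u = 4 + 9t, v = -8 - 19t for integer t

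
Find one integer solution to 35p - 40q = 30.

Step 1: Check solvability.
gcd(35, 40) = 5
Since 5 divides 30, solutions exist.

Step 2: Apply extended Euclidean algorithm to find gcd.
We find integers such that 35*x0 + 40*y0 = 5

Step 3: Scale the particular solution.
Multiply by 30/5 = 6:
p = -6, q = -6

Step 4: Verify.
35*(-6) - 40*(-6) = 30 = 30 ✓

p = -6, q = -6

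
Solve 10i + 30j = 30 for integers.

Step 1: Check solvability.
gcd(10, 30) = 10
Since 10 divides 30, solutions exist.

Step 2: Apply extended Euclidean algorithm to find gcd.
We find integers such that 10*x0 + 30*y0 = 10

Step 3: Scale the particular solution.
Multiply by 30/10 = 3:
i = 3, j = 0

Step 4: Verify.
10*(3) + 30*(0) = 30 = 30 ✓

i = 3, j = 0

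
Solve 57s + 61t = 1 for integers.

Step 1: Check solvability.
gcd(57, 61) = 1
Since 1 divides 1, solutions exist.

Step 2: Apply extended Euclidean algorithm to find gcd.
We find integers such that 57*x0 + 61*y0 = 1

Step 3: Scale the particular solution.
Multiply by 1/1 = 1:
s = 15, t = -14

Step 4: Verify.
57*(15) + 61*(-14) = 1 = 1 ✓

s = 15, t = -14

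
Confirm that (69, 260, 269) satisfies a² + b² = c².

Compute a² + b² = 69² + 260² = 4761 + 67600 = 72361
Compute c² = 269² = 72361
Since 72361 = 72361, confirmed.

Yes, it is a Pythagorean triple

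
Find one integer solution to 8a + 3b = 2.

Step 1: Check solvability.
gcd(8, 3) = 1
Since 1 divides 2, solutions exist.

Step 2: Apply extended Euclidean algorithm to find gcd.
We find integers such that 8*x0 + 3*y0 = 1

Step 3: Scale the particular solution.
Multiply by 2/1 = 2:
a = -2, b = 6

Step 4: Verify.
8*(-2) + 3*(6) = 2 = 2 ✓

a = -2, b = 6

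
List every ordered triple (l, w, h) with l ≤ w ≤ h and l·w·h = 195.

Iterate l from 1 to ⌊195^(1/3)⌋. For each l dividing 195, iterate w ≥ l with w dividing 195/l, and set h = 195/(l·w).
Triples found (5): (1×1×195), (1×3×65), (1×5×39), (1×13×15), (3×5×13)

(1×1×195), (1×3×65), (1×5×39), (1×13×15), (3×5×13)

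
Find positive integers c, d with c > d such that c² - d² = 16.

Factor: c² - d² = (c+d)(c-d) = 16.
We need two factors of 16 with the same parity.
Use c+d = 8 and c-d = 2 (product 8·2 = 16).
Adding: 2c = 10, so c = 5.
Subtracting: 2d = 6, so d = 3.
Check: 5² - 3² = 25 - 9 = 16 ✓

c = 5, d = 3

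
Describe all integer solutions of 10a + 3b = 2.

Step 1: Compute gcd(10, 3) = 1.
Since 1 divides 2, solutions exist.

Step 2: Find a particular solution using extended Euclidean algorithm.
We get a₀ = 2, b₀ = -6.
Check: 10*2 + 3*-6 = 2 = 2 ✓

Step 3: Write the general solution.
a = 2 + (3/1)t = 2 + 3t
b = -6 - (10/1)t = -6 - 10t
for any integer t.

a = 2 + 3t, b = -6 - 10t for integer t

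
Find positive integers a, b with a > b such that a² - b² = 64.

Factor: a² - b² = (a+b)(a-b) = 64.
We need two factors of 64 with the same parity.
Use a+b = 32 and a-b = 2 (product 32·2 = 64).
Adding: 2a = 34, so a = 17.
Subtracting: 2b = 30, so b = 15.
Check: 17² - 15² = 289 - 225 = 64 ✓

a = 17, b = 15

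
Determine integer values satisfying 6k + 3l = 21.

Step 1: Check solvability.
gcd(6, 3) = 3
Since 3 divides 21, solutions exist.

Step 2: Apply extended Euclidean algorithm to find gcd.
We find integers such that 6*x0 + 3*y0 = 3

Step 3: Scale the particular solution.
Multiply by 21/3 = 7:
k = 0, l = 7

Step 4: Verify.
6*(0) + 3*(7) = 21 = 21 ✓

k = 0, l = 7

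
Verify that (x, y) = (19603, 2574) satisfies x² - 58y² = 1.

Compute x² = 19603² = 384277609
Compute 58y² = 58·2574² = 58·6625476 = 384277608
x² - 58y² = 384277609 - 384277608 = 1
Since this equals 1, (19603, 2574) is a solution.

Yes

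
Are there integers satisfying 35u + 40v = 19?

Step 1: Compute gcd(35, 40).
gcd(35, 40) = 5

Step 2: Check divisibility.
Does 5 divide 19? 19 = 5 x 3 + 4, so no.

By the theorem on linear Diophantine equations, 35u + 40v = 19 has integer solutions if and only if gcd(35, 40) divides 19. Since 5 does not divide 19, no solutions exist.

No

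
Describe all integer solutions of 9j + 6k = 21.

Step 1: Compute gcd(9, 6) = 3.
Since 3 divides 21, solutions exist.

Step 2: Find a particular solution using extended Euclidean algorithm.
We get j₀ = 7, k₀ = -7.
Check: 9*7 + 6*-7 = 21 = 21 ✓

Step 3: Write the general solution.
j = 7 + (6/3)t = 7 + 2t
k = -7 - (9/3)t = -7 - 3t
for any integer t.

j = 7 + 2t, k = -7 - 3t for integer t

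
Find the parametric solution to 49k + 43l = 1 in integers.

Step 1: Compute gcd(49, 43) = 1.
Since 1 divides 1, solutions exist.

Step 2: Find a particular solution using extended Euclidean algorithm.
We get k₀ = -7, l₀ = 8.
Check: 49*-7 + 43*8 = 1 = 1 ✓

Step 3: Write the general solution.
k = -7 + (43/1)t = -7 + 43t
l = 8 - (49/1)t = 8 - 49t
for any integer t.

k = -7 + 43t, l = 8 - 49t for integer t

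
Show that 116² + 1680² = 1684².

Compute a² + b² = 116² + 1680² = 13456 + 2822400 = 2835856
Compute c² = 1684² = 2835856
Since 2835856 = 2835856, confirmed.

Yes, it is a Pythagorean triple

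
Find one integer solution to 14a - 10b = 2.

Step 1: Check solvability.
gcd(14, 10) = 2
Since 2 divides 2, solutions exist.

Step 2: Apply extended Euclidean algorithm to find gcd.
We find integers such that 14*x0 + 10*y0 = 2

Step 3: Scale the particular solution.
Multiply by 2/2 = 1:
a = -2, b = -3

Step 4: Verify.
14*(-2) - 10*(-3) = 2 = 2 ✓

a = -2, b = -3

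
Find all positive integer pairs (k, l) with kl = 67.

The positive divisors of 67 are: 1, 67.
Each divisor d gives the pair (d, 67/d):
(1, 67), (67, 1)

(1, 67), (67, 1)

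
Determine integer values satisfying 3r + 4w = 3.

Step 1: Check solvability.
gcd(3, 4) = 1
Since 1 divides 3, solutions exist.

Step 2: Apply extended Euclidean algorithm to find gcd.
We find integers such that 3*x0 + 4*y0 = 1

Step 3: Scale the particular solution.
Multiply by 3/1 = 3:
r = -3, w = 3

Step 4: Verify.
3*(-3) + 4*(3) = 3 = 3 ✓

r = -3, w = 3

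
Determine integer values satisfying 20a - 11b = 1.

Step 1: Check solvability.
gcd(20, 11) = 1
Since 1 divides 1, solutions exist.

Step 2: Apply extended Euclidean algorithm to find gcd.
We find integers such that 20*x0 + 11*y0 = 1

Step 3: Scale the particular solution.
Multiply by 1/1 = 1:
a = 5, b = 9

Step 4: Verify.
20*(5) - 11*(9) = 1 = 1 ✓

a = 5, b = 9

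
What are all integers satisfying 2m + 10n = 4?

Step 1: Compute gcd(2, 10) = 2.
Since 2 divides 4, solutions exist.

Step 2: Find a particular solution using extended Euclidean algorithm.
We get m₀ = 2, n₀ = 0.
Check: 2*2 + 10*0 = 4 = 4 ✓

Step 3: Write the general solution.
m = 2 + (10/2)t = 2 + 5t
n = 0 - (2/2)t = 0 - 1t
for any integer t.

m = 2 + 5t, n = 0 - 1t for integer t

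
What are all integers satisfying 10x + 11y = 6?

Step 1: Compute gcd(10, 11) = 1.
Since 1 divides 6, solutions exist.

Step 2: Find a particular solution using extended Euclidean algorithm.
We get x₀ = -6, y₀ = 6.
Check: 10*-6 + 11*6 = 6 = 6 ✓

Step 3: Write the general solution.
x = -6 + (11/1)t = -6 + 11t
y = 6 - (10/1)t = 6 - 10t
for any integer t.

x = -6 + 11t, y = 6 - 10t for integer t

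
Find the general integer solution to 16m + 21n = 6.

Step 1: Compute gcd(16, 21) = 1.
Since 1 divides 6, solutions exist.

Step 2: Find a particular solution using extended Euclidean algorithm.
We get m₀ = 24, n₀ = -18.
Check: 16*24 + 21*-18 = 6 = 6 ✓

Step 3: Write the general solution.
m = 24 + (21/1)t = 24 + 21t
n = -18 - (16/1)t = -18 - 16t
for any integer t.

m = 24 + 21t, n = -18 - 16t for integer t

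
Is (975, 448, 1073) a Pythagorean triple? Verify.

Compute a² + b² = 975² + 448² = 950625 + 200704 = 1151329
Compute c² = 1073² = 1151329
Since 1151329 = 1151329, confirmed.

Yes, it is a Pythagorean triple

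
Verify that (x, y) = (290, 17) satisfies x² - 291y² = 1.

Compute x² = 290² = 84100
Compute 291y² = 291·17² = 291·289 = 84099
x² - 291y² = 84100 - 84099 = 1
Since this equals 1, (290, 17) is a solution.

Yes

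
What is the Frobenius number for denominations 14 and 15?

For two coprime denominations a and b, the Frobenius number (largest value not representable as a non-negative combination) is ab - a - b.
Here gcd(14, 15) = 1, so they are coprime.
F(14, 15) = 14·15 - 14 - 15 = 210 - 29 = 181

181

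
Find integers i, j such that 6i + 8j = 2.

Step 1: Check solvability.
gcd(6, 8) = 2
Since 2 divides 2, solutions exist.

Step 2: Apply extended Euclidean algorithm to find gcd.
We find integers such that 6*x0 + 8*y0 = 2

Step 3: Scale the particular solution.
Multiply by 2/2 = 1:
i = -1, j = 1

Step 4: Verify.
6*(-1) + 8*(1) = 2 = 2 ✓

i = -1, j = 1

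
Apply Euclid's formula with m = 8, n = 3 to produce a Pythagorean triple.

a = m² - n² = 8² - 3² = 64 - 9 = 55
b = 2mn = 2·8·3 = 48
c = m² + n² = 64 + 9 = 73
Verify: 55² + 48² = 3025 + 2304 = 5329 = 73² ✓

(55, 48, 73)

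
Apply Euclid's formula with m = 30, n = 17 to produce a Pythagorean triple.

a = m² - n² = 30² - 17² = 900 - 289 = 611
b = 2mn = 2·30·17 = 1020
c = m² + n² = 900 + 289 = 1189
Verify: 611² + 1020² = 373321 + 1040400 = 1413721 = 1189² ✓

(611, 1020, 1189)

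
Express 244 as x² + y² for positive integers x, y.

We need to find integers x, y > 0 such that x² + y² = 244.
Trying x = 10: y² = 244 - 10² = 244 - 100 = 144
y = 12
Check: 10² + 12² = 100 + 144 = 244 ✓

244 = 10² + 12²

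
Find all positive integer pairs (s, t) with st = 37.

The positive divisors of 37 are: 1, 37.
Each divisor d gives the pair (d, 37/d):
(1, 37), (37, 1)

(1, 37), (37, 1)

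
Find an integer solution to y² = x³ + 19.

Try small integer x values and check whether x³ + 19 is a perfect square.
x = 5: x³ + 19 = 5³ + 19 = 125 + 19 = 144
Is 144 a perfect square? 12² = 144 ✓
So (x, y) = (5, 12) is a solution.

x = 5, y = 12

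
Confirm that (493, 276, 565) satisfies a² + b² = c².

Compute a² + b² = 493² + 276² = 243049 + 76176 = 319225
Compute c² = 565² = 319225
Since 319225 = 319225, confirmed.

Yes, it is a Pythagorean triple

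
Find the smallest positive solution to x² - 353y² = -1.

We need x² = 353y² - 1. Try successive y:
y = 1: x² = 353·1² - 1 = 352, not a perfect square
y = 2: x² = 353·2² - 1 = 1411, not a perfect square
y = 3: x² = 353·3² - 1 = 3176, not a perfect square
...
y = 3793: x² = 353·3793² - 1 = 5078557696 = 71264² ✓
Check: 71264² - 353·3793² = 5078557696 - 5078557697 = -1 ✓

x = 71264, y = 3793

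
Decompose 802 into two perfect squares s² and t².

We need to find integers s, t > 0 such that s² + t² = 802.
Trying s = 19: t² = 802 - 19² = 802 - 361 = 441
t = 21
Check: 19² + 21² = 361 + 441 = 802 ✓

802 = 19² + 21²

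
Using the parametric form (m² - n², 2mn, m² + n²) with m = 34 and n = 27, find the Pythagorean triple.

a = m² - n² = 1156 - 729 = 427
b = 2mn = 2·34·27 = 1836
c = m² + n² = 1156 + 729 = 1885
Verify: 427² + 1836² = 182329 + 3370896 = 3553225 = 1885² ✓

(427, 1836, 1885)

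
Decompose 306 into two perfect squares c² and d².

We need to find integers c, d > 0 such that c² + d² = 306.
Trying c = 9: d² = 306 - 9² = 306 - 81 = 225
d = 15
Check: 9² + 15² = 81 + 225 = 306 ✓

306 = 9² + 15²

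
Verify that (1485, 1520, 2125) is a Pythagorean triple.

Compute a² + b²:
1485² + 1520² = 2205225 + 2310400 = 4515625
Compute c²:
2125² = 4515625
Since 4515625 = 4515625, it is a Pythagorean triple.

Yes, it is a Pythagorean triple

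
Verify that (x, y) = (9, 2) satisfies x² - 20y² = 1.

Compute x² = 9² = 81
Compute 20y² = 20·2² = 20·4 = 80
x² - 20y² = 81 - 80 = 1
Since this equals 1, (9, 2) is a solution.

Yes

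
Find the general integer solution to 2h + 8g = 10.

Step 1: Compute gcd(2, 8) = 2.
Since 2 divides 10, solutions exist.

Step 2: Find a particular solution using extended Euclidean algorithm.
We get h₀ = 5, g₀ = 0.
Check: 2*5 + 8*0 = 10 = 10 ✓

Step 3: Write the general solution.
h = 5 + (8/2)t = 5 + 4t
g = 0 - (2/2)t = 0 - 1t
for any integer t.

h = 5 + 4t, g = 0 - 1t for integer t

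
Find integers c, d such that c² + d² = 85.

We need to find integers c, d > 0 such that c² + d² = 85.
Trying c = 2: d² = 85 - 2² = 85 - 4 = 81
d = 9
Check: 2² + 9² = 4 + 81 = 85 ✓

85 = 2² + 9²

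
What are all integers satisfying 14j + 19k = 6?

Step 1: Compute gcd(14, 19) = 1.
Since 1 divides 6, solutions exist.

Step 2: Find a particular solution using extended Euclidean algorithm.
We get j₀ = -24, k₀ = 18.
Check: 14*-24 + 19*18 = 6 = 6 ✓

Step 3: Write the general solution.
j = -24 + (19/1)t = -24 + 19t
k = 18 - (14/1)t = 18 - 14t
for any integer t.

j = -24 + 19t, k = 18 - 14t for integer t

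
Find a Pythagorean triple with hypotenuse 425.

We need a² + b² = 425² = 180625.
Trying: 87² + 416² = 7569 + 173056 = 180625 ✓

(87, 416, 425)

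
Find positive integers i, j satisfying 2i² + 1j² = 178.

Try small values of i and check whether (178 - 2i²)/1 is a perfect square.
i = 9: 2·9² = 162, so 1j² = 178 - 162 = 16, giving j² = 16, j = 4.
Check: 2·9² + 1·4² = 162 + 16 = 178 ✓

i = 9, j = 4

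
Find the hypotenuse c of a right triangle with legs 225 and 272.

c² = a² + b² = 225² + 272² = 50625 + 73984 = 124609
c = 353

353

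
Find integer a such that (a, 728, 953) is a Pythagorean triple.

a² = c² - b² = 953² - 728² = 908209 - 529984 = 378225
a = sqrt(378225) = 615

615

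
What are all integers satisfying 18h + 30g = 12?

Step 1: Compute gcd(18, 30) = 6.
Since 6 divides 12, solutions exist.

Step 2: Find a particular solution using extended Euclidean algorithm.
We get h₀ = 4, g₀ = -2.
Check: 18*4 + 30*-2 = 12 = 12 ✓

Step 3: Write the general solution.
h = 4 + (30/6)t = 4 + 5t
g = -2 - (18/6)t = -2 - 3t
for any integer t.

h = 4 + 5t, g = -2 - 3t for integer t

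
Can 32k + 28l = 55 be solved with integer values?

Step 1: Compute gcd(32, 28).
gcd(32, 28) = 4

Step 2: Check divisibility.
Does 4 divide 55? 55 = 4 x 13 + 3, so no.

By the theorem on linear Diophantine equations, 32k + 28l = 55 has integer solutions if and only if gcd(32, 28) divides 55. Since 4 does not divide 55, no solutions exist.

No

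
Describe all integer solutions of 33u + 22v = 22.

Step 1: Compute gcd(33, 22) = 11.
Since 11 divides 22, solutions exist.

Step 2: Find a particular solution using extended Euclidean algorithm.
We get u₀ = 2, v₀ = -2.
Check: 33*2 + 22*-2 = 22 = 22 ✓

Step 3: Write the general solution.
u = 2 + (22/11)t = 2 + 2t
v = -2 - (33/11)t = -2 - 3t
for any integer t.

u = 2 + 2t, v = -2 - 3t for integer t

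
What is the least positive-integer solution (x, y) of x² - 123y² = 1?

We seek the smallest positive integers (x, y) with x² - 123y² = 1, i.e., x² = 123y² + 1.
Try successive y values:
y = 1: x² = 123·1² + 1 = 124, not a perfect square
y = 2: x² = 123·2² + 1 = 493, not a perfect square
y = 3: x² = 123·3² + 1 = 1108, not a perfect square
... continuing the search (or via continued fractions) ...
y = 11: x² = 123·11² + 1 = 14884, x = 122 ✓

Verify: 122² - 123·11² = 14884 - 14883 = 1 ✓

x = 122, y = 11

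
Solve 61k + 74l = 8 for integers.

Step 1: Check solvability.
gcd(61, 74) = 1
Since 1 divides 8, solutions exist.

Step 2: Apply extended Euclidean algorithm to find gcd.
We find integers such that 61*x0 + 74*y0 = 1

Step 3: Scale the particular solution.
Multiply by 8/1 = 8:
k = 136, l = -112

Step 4: Verify.
61*(136) + 74*(-112) = 8 = 8 ✓

k = 136, l = -112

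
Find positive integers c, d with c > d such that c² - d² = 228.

Factor: c² - d² = (c+d)(c-d) = 228.
We need two factors of 228 with the same parity.
Use c+d = 114 and c-d = 2 (product 114·2 = 228).
Adding: 2c = 116, so c = 58.
Subtracting: 2d = 112, so d = 56.
Check: 58² - 56² = 3364 - 3136 = 228 ✓

c = 58, d = 56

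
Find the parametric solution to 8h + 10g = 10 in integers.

Step 1: Compute gcd(8, 10) = 2.
Since 2 divides 10, solutions exist.

Step 2: Find a particular solution using extended Euclidean algorithm.
We get h₀ = -5, g₀ = 5.
Check: 8*-5 + 10*5 = 10 = 10 ✓

Step 3: Write the general solution.
h = -5 + (10/2)t = -5 + 5t
g = 5 - (8/2)t = 5 - 4t
for any integer t.

h = -5 + 5t, g = 5 - 4t for integer t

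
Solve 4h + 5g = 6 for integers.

Step 1: Check solvability.
gcd(4, 5) = 1
Since 1 divides 6, solutions exist.

Step 2: Apply extended Euclidean algorithm to find gcd.
We find integers such that 4*x0 + 5*y0 = 1

Step 3: Scale the particular solution.
Multiply by 6/1 = 6:
h = -6, g = 6

Step 4: Verify.
4*(-6) + 5*(6) = 6 = 6 ✓

h = -6, g = 6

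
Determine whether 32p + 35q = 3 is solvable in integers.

Step 1: Compute gcd(32, 35).
gcd(32, 35) = 1

Step 2: Check divisibility.
Does 1 divide 3? 3 = 1 x 3, so yes.

By the theorem on linear Diophantine equations, 32p + 35q = 3 has integer solutions if and only if gcd(32, 35) divides 3. Since 1 | 3, solutions exist.

Yes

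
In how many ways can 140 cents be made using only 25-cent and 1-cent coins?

We need non-negative integers (x, y) with 25x + 1y = 140.
For each x from 0 to 5, check if (140 - 25x) is a non-negative multiple of 1.
Solutions (x, y): (0,140), (1,115), (2,90), (3,65), ...
Count: 6

6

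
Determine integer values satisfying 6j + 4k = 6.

Step 1: Check solvability.
gcd(6, 4) = 2
Since 2 divides 6, solutions exist.

Step 2: Apply extended Euclidean algorithm to find gcd.
We find integers such that 6*x0 + 4*y0 = 2

Step 3: Scale the particular solution.
Multiply by 6/2 = 3:
j = 3, k = -3

Step 4: Verify.
6*(3) + 4*(-3) = 6 = 6 ✓

j = 3, k = -3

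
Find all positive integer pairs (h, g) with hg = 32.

The positive divisors of 32 are: 1, 2, 4, 8, 16, 32.
Each divisor d gives the pair (d, 32/d):
(1, 32), (2, 16), (4, 8), (8, 4), (16, 2), (32, 1)

(1, 32), (2, 16), (4, 8), (8, 4), (16, 2), (32, 1)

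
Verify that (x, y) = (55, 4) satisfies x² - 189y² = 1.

Compute x² = 55² = 3025
Compute 189y² = 189·4² = 189·16 = 3024
x² - 189y² = 3025 - 3024 = 1
Since this equals 1, (55, 4) is a solution.

Yes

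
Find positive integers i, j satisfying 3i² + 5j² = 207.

Try small values of i and check whether (207 - 3i²)/5 is a perfect square.
i = 3: 3·3² = 27, so 5j² = 207 - 27 = 180, giving j² = 36, j = 6.
Check: 3·3² + 5·6² = 27 + 180 = 207 ✓

i = 3, j = 6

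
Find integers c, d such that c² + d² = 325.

We need to find integers c, d > 0 such that c² + d² = 325.
Trying c = 1: d² = 325 - 1² = 325 - 1 = 324
d = 18
Check: 1² + 18² = 1 + 324 = 325 ✓

325 = 1² + 18²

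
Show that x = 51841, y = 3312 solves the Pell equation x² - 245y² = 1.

Compute x² = 51841² = 2687489281
Compute 245y² = 245·3312² = 245·10969344 = 2687489280
x² - 245y² = 2687489281 - 2687489280 = 1
Since this equals 1, (51841, 3312) is a solution.

Yes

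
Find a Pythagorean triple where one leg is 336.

We need the other leg and hypotenuse such that 336² + x² = c².
Take x = 377, c = 505: 336² + 377² = 112896 + 142129 = 255025 = 505² ✓
Triple: (377, 336, 505)

(377, 336, 505)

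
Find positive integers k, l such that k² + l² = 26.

Search for k with 26 - k² a perfect square.
k = 1: 26 - 1² = 26 - 1 = 25 = 5² ✓
So k = 1, l = 5.

k = 1, l = 5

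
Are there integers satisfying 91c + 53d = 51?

Step 1: Compute gcd(91, 53).
gcd(91, 53) = 1

Step 2: Check divisibility.
Does 1 divide 51? 51 = 1 x 51, so yes.

By the theorem on linear Diophantine equations, 91c + 53d = 51 has integer solutions if and only if gcd(91, 53) divides 51. Since 1 | 51, solutions exist.

Yes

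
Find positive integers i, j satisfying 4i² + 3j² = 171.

Try small values of i and check whether (171 - 4i²)/3 is a perfect square.
i = 6: 4·6² = 144, so 3j² = 171 - 144 = 27, giving j² = 9, j = 3.
Check: 4·6² + 3·3² = 144 + 27 = 171 ✓

i = 6, j = 3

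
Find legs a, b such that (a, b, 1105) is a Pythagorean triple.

We need a² + b² = 1105² = 1221025.
Trying: 855² + 700² = 731025 + 490000 = 1221025 ✓

(855, 700, 1105)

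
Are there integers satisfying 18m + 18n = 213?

Step 1: Compute gcd(18, 18).
gcd(18, 18) = 18

Step 2: Check divisibility.
Does 18 divide 213? 213 = 18 x 11 + 15, so no.

By the theorem on linear Diophantine equations, 18m + 18n = 213 has integer solutions if and only if gcd(18, 18) divides 213. Since 18 does not divide 213, no solutions exist.

No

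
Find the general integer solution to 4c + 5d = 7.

Step 1: Compute gcd(4, 5) = 1.
Since 1 divides 7, solutions exist.

Step 2: Find a particular solution using extended Euclidean algorithm.
We get c₀ = -7, d₀ = 7.
Check: 4*-7 + 5*7 = 7 = 7 ✓

Step 3: Write the general solution.
c = -7 + (5/1)t = -7 + 5t
d = 7 - (4/1)t = 7 - 4t
for any integer t.

c = -7 + 5t, d = 7 - 4t for integer t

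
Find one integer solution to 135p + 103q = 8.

Step 1: Check solvability.
gcd(135, 103) = 1
Since 1 divides 8, solutions exist.

Step 2: Apply extended Euclidean algorithm to find gcd.
We find integers such that 135*x0 + 103*y0 = 1

Step 3: Scale the particular solution.
Multiply by 8/1 = 8:
p = 232, q = -304

Step 4: Verify.
135*(232) + 103*(-304) = 8 = 8 ✓

p = 232, q = -304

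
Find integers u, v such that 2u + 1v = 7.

Step 1: Check solvability.
gcd(2, 1) = 1
Since 1 divides 7, solutions exist.

Step 2: Apply extended Euclidean algorithm to find gcd.
We find integers such that 2*x0 + 1*y0 = 1

Step 3: Scale the particular solution.
Multiply by 7/1 = 7:
u = 0, v = 7

Step 4: Verify.
2*(0) + 1*(7) = 7 = 7 ✓

u = 0, v = 7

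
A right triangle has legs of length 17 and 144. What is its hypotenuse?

c² = a² + b² = 17² + 144² = 289 + 20736 = 21025
c = 145

145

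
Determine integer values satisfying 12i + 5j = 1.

Step 1: Check solvability.
gcd(12, 5) = 1
Since 1 divides 1, solutions exist.

Step 2: Apply extended Euclidean algorithm to find gcd.
We find integers such that 12*x0 + 5*y0 = 1

Step 3: Scale the particular solution.
Multiply by 1/1 = 1:
i = -2, j = 5

Step 4: Verify.
12*(-2) + 5*(5) = 1 = 1 ✓

i = -2, j = 5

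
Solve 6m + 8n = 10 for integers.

Step 1: Check solvability.
gcd(6, 8) = 2
Since 2 divides 10, solutions exist.

Step 2: Apply extended Euclidean algorithm to find gcd.
We find integers such that 6*x0 + 8*y0 = 2

Step 3: Scale the particular solution.
Multiply by 10/2 = 5:
m = -5, n = 5

Step 4: Verify.
6*(-5) + 8*(5) = 10 = 10 ✓

m = -5, n = 5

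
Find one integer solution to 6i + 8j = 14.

Step 1: Check solvability.
gcd(6, 8) = 2
Since 2 divides 14, solutions exist.

Step 2: Apply extended Euclidean algorithm to find gcd.
We find integers such that 6*x0 + 8*y0 = 2

Step 3: Scale the particular solution.
Multiply by 14/2 = 7:
i = -7, j = 7

Step 4: Verify.
6*(-7) + 8*(7) = 14 = 14 ✓

i = -7, j = 7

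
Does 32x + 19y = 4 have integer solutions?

Step 1: Compute gcd(32, 19).
gcd(32, 19) = 1

Step 2: Check divisibility.
Does 1 divide 4? 4 = 1 x 4, so yes.

By the theorem on linear Diophantine equations, 32x + 19y = 4 has integer solutions if and only if gcd(32, 19) divides 4. Since 1 | 4, solutions exist.

Yes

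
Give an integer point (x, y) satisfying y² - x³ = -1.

Try small integer x values and check whether x³ - 1 is a perfect square.
x = 1: x³ - 1 = 1³ - 1 = 1 - 1 = 0
Is 0 a perfect square? 0² = 0 ✓
So (x, y) = (1, 0) is a solution.

x = 1, y = 0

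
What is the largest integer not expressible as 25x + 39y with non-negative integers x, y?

For two coprime denominations a and b, the Frobenius number (largest value not representable as a non-negative combination) is ab - a - b.
Here gcd(25, 39) = 1, so they are coprime.
F(25, 39) = 25·39 - 25 - 39 = 975 - 64 = 911

911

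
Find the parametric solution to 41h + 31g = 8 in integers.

Step 1: Compute gcd(41, 31) = 1.
Since 1 divides 8, solutions exist.

Step 2: Find a particular solution using extended Euclidean algorithm.
We get h₀ = -24, g₀ = 32.
Check: 41*-24 + 31*32 = 8 = 8 ✓

Step 3: Write the general solution.
h = -24 + (31/1)t = -24 + 31t
g = 32 - (41/1)t = 32 - 41t
for any integer t.

h = -24 + 31t, g = 32 - 41t for integer t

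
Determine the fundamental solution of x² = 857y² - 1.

We need x² = 857y² - 1. Try successive y:
y = 1: x² = 857·1² - 1 = 856, not a perfect square
y = 2: x² = 857·2² - 1 = 3427, not a perfect square
y = 3: x² = 857·3² - 1 = 7712, not a perfect square
...
y = 277325: x² = 857·277325² - 1 = 65911146370624 = 8118568² ✓
Check: 8118568² - 857·277325² = 65911146370624 - 65911146370625 = -1 ✓

x = 8118568, y = 277325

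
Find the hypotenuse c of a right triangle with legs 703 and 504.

c² = a² + b² = 703² + 504² = 494209 + 254016 = 748225
c = sqrt(748225) = 865

865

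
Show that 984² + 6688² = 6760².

Compute a² + b² = 984² + 6688² = 968256 + 44729344 = 45697600
Compute c² = 6760² = 45697600
Since 45697600 = 45697600, confirmed.

Yes, it is a Pythagorean triple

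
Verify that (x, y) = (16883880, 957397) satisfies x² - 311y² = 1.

Compute x² = 16883880² = 285065403854400
Compute 311y² = 311·957397² = 311·916609015609 = 285065403854399
x² - 311y² = 285065403854400 - 285065403854399 = 1
Since this equals 1, (16883880, 957397) is a solution.

Yes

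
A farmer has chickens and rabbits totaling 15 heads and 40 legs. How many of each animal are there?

Let c = chickens, r = rabbits.
Heads: c + r = 15
Legs: 2c + 4r = 40
From the first equation, c = 15 - r. Substitute:
2(15 - r) + 4r = 40
30 + 2r = 40
r = (40 - 30)/2 = 5
c = 15 - 5 = 10

Chickens: 10, Rabbits: 5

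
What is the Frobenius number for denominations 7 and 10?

For two coprime denominations a and b, the Frobenius number (largest value not representable as a non-negative combination) is ab - a - b.
Here gcd(7, 10) = 1, so they are coprime.
F(7, 10) = 7·10 - 7 - 10 = 70 - 17 = 53

53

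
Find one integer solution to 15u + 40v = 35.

Step 1: Check solvability.
gcd(15, 40) = 5
Since 5 divides 35, solutions exist.

Step 2: Apply extended Euclidean algorithm to find gcd.
We find integers such that 15*x0 + 40*y0 = 5

Step 3: Scale the particular solution.
Multiply by 35/5 = 7:
u = 21, v = -7

Step 4: Verify.
15*(21) + 40*(-7) = 35 = 35 ✓

u = 21, v = -7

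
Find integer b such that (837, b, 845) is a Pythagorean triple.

b² = c² - a² = 845² - 837² = 714025 - 700569 = 13456
b = sqrt(13456) = 116

116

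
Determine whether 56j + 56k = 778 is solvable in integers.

Step 1: Compute gcd(56, 56).
gcd(56, 56) = 56

Step 2: Check divisibility.
Does 56 divide 778? 778 = 56 x 13 + 50, so no.

By the theorem on linear Diophantine equations, 56j + 56k = 778 has integer solutions if and only if gcd(56, 56) divides 778. Since 56 does not divide 778, no solutions exist.

No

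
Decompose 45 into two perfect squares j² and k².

We need to find integers j, k > 0 such that j² + k² = 45.
Trying j = 3: k² = 45 - 3² = 45 - 9 = 36
k = 6
Check: 3² + 6² = 9 + 36 = 45 ✓

45 = 3² + 6²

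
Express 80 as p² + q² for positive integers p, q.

We need to find integers p, q > 0 such that p² + q² = 80.
Trying p = 4: q² = 80 - 4² = 80 - 16 = 64
q = 8
Check: 4² + 8² = 16 + 64 = 80 ✓

80 = 4² + 8²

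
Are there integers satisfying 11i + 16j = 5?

Step 1: Compute gcd(11, 16).
gcd(11, 16) = 1

Step 2: Check divisibility.
Does 1 divide 5? 5 = 1 x 5, so yes.

By the theorem on linear Diophantine equations, 11i + 16j = 5 has integer solutions if and only if gcd(11, 16) divides 5. Since 1 | 5, solutions exist.

Yes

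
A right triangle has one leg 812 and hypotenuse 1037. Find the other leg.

a² = c² - b² = 1075369 - 659344 = 416025
a = 645

645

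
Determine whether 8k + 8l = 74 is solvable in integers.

Step 1: Compute gcd(8, 8).
gcd(8, 8) = 8

Step 2: Check divisibility.
Does 8 divide 74? 74 = 8 x 9 + 2, so no.

By the theorem on linear Diophantine equations, 8k + 8l = 74 has integer solutions if and only if gcd(8, 8) divides 74. Since 8 does not divide 74, no solutions exist.

No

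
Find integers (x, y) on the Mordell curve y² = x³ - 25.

Try small integer x values and check whether x³ - 25 is a perfect square.
x = 5: x³ - 25 = 5³ - 25 = 125 - 25 = 100
Is 100 a perfect square? 10² = 100 ✓
So (x, y) = (5, 10) is a solution.

x = 5, y = 10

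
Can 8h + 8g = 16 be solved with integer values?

Step 1: Compute gcd(8, 8).
gcd(8, 8) = 8

Step 2: Check divisibility.
Does 8 divide 16? 16 = 8 x 2, so yes.

By the theorem on linear Diophantine equations, 8h + 8g = 16 has integer solutions if and only if gcd(8, 8) divides 16. Since 8 | 16, solutions exist.

Yes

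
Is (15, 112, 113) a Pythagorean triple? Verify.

Compute a² + b² = 15² + 112² = 225 + 12544 = 12769
Compute c² = 113² = 12769
Since 12769 = 12769, confirmed.

Yes, it is a Pythagorean triple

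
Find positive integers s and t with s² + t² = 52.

We need to find integers s, t > 0 such that s² + t² = 52.
Trying s = 4: t² = 52 - 4² = 52 - 16 = 36
t = 6
Check: 4² + 6² = 16 + 36 = 52 ✓

52 = 4² + 6²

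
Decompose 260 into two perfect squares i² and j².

We need to find integers i, j > 0 such that i² + j² = 260.
Trying i = 2: j² = 260 - 2² = 260 - 4 = 256
j = 16
Check: 2² + 16² = 4 + 256 = 260 ✓

260 = 2² + 16²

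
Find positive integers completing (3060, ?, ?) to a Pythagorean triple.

We need the other leg and hypotenuse such that 3060² + x² = c².
Take x = 175, c = 3065: 3060² + 175² = 9363600 + 30625 = 9394225 = 3065² ✓
Triple: (175, 3060, 3065)

(175, 3060, 3065)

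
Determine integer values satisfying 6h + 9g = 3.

Step 1: Check solvability.
gcd(6, 9) = 3
Since 3 divides 3, solutions exist.

Step 2: Apply extended Euclidean algorithm to find gcd.
We find integers such that 6*x0 + 9*y0 = 3

Step 3: Scale the particular solution.
Multiply by 3/3 = 1:
h = -1, g = 1

Step 4: Verify.
6*(-1) + 9*(1) = 3 = 3 ✓

h = -1, g = 1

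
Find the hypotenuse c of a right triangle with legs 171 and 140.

c² = a² + b² = 171² + 140² = 29241 + 19600 = 48841
c = 221

221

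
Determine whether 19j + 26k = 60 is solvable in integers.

Step 1: Compute gcd(19, 26).
gcd(19, 26) = 1

Step 2: Check divisibility.
Does 1 divide 60? 60 = 1 x 60, so yes.

By the theorem on linear Diophantine equations, 19j + 26k = 60 has integer solutions if and only if gcd(19, 26) divides 60. Since 1 | 60, solutions exist.

Yes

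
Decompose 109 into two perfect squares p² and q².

We need to find integers p, q > 0 such that p² + q² = 109.
Trying p = 3: q² = 109 - 3² = 109 - 9 = 100
q = 10
Check: 3² + 10² = 9 + 100 = 109 ✓

109 = 3² + 10²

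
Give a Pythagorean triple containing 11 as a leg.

We need the other leg and hypotenuse such that 11² + x² = c².
Take x = 60, c = 61: 11² + 60² = 121 + 3600 = 3721 = 61² ✓
Triple: (11, 60, 61)

(11, 60, 61)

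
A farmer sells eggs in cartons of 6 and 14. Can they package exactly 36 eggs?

We need non-negative a, b with 6a + 14b = 36.
gcd(6, 14) = 2 divides 36.
Try a = 6: 14b = 36 - 36 = 0, so b = 0.
One way: 6 cartons of 6 and 0 cartons of 14.

Yes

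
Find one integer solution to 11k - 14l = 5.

Step 1: Check solvability.
gcd(11, 14) = 1
Since 1 divides 5, solutions exist.

Step 2: Apply extended Euclidean algorithm to find gcd.
We find integers such that 11*x0 + 14*y0 = 1

Step 3: Scale the particular solution.
Multiply by 5/1 = 5:
k = -25, l = -20

Step 4: Verify.
11*(-25) - 14*(-20) = 5 = 5 ✓

k = -25, l = -20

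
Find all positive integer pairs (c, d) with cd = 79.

The positive divisors of 79 are: 1, 79.
Each divisor d gives the pair (d, 79/d):
(1, 79), (79, 1)

(1, 79), (79, 1)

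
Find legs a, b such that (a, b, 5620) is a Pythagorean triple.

We need a² + b² = 5620² = 31584400.
Trying: 212² + 5616² = 44944 + 31539456 = 31584400 ✓

(212, 5616, 5620)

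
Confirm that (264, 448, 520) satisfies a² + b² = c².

Compute a² + b² = 264² + 448² = 69696 + 200704 = 270400
Compute c² = 520² = 270400
Since 270400 = 270400, confirmed.

Yes, it is a Pythagorean triple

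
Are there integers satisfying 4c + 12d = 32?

Step 1: Compute gcd(4, 12).
gcd(4, 12) = 4

Step 2: Check divisibility.
Does 4 divide 32? 32 = 4 x 8, so yes.

By the theorem on linear Diophantine equations, 4c + 12d = 32 has integer solutions if and only if gcd(4, 12) divides 32. Since 4 | 32, solutions exist.

Yes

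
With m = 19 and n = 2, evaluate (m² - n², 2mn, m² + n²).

a = m² - n² = 361 - 4 = 357
b = 2mn = 2·19·2 = 76
c = m² + n² = 361 + 4 = 365
Verify: 357² + 76² = 127449 + 5776 = 133225 = 365² ✓

(357, 76, 365)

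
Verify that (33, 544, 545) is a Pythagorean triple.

Compute a² + b² = 33² + 544² = 1089 + 295936 = 297025
Compute c² = 545² = 297025
Since 297025 = 297025, confirmed.

Yes, it is a Pythagorean triple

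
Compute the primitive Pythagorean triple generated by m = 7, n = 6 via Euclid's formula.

a = m² - n² = 7² - 6² = 49 - 36 = 13
b = 2mn = 2·7·6 = 84
c = m² + n² = 49 + 36 = 85
Verify: 13² + 84² = 169 + 7056 = 7225 = 85² ✓

(13, 84, 85)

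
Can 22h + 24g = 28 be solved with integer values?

Step 1: Compute gcd(22, 24).
gcd(22, 24) = 2

Step 2: Check divisibility.
Does 2 divide 28? 28 = 2 x 14, so yes.

By the theorem on linear Diophantine equations, 22h + 24g = 28 has integer solutions if and only if gcd(22, 24) divides 28. Since 2 | 28, solutions exist.

Yes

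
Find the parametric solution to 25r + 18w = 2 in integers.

Step 1: Compute gcd(25, 18) = 1.
Since 1 divides 2, solutions exist.

Step 2: Find a particular solution using extended Euclidean algorithm.
We get r₀ = -10, w₀ = 14.
Check: 25*-10 + 18*14 = 2 = 2 ✓

Step 3: Write the general solution.
r = -10 + (18/1)t = -10 + 18t
w = 14 - (25/1)t = 14 - 25t
for any integer t.

r = -10 + 18t, w = 14 - 25t for integer t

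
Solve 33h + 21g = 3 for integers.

Step 1: Check solvability.
gcd(33, 21) = 3
Since 3 divides 3, solutions exist.

Step 2: Apply extended Euclidean algorithm to find gcd.
We find integers such that 33*x0 + 21*y0 = 3

Step 3: Scale the particular solution.
Multiply by 3/3 = 1:
h = 2, g = -3

Step 4: Verify.
33*(2) + 21*(-3) = 3 = 3 ✓

h = 2, g = -3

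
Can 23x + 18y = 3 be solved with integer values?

Step 1: Compute gcd(23, 18).
gcd(23, 18) = 1

Step 2: Check divisibility.
Does 1 divide 3? 3 = 1 x 3, so yes.

By the theorem on linear Diophantine equations, 23x + 18y = 3 has integer solutions if and only if gcd(23, 18) divides 3. Since 1 | 3, solutions exist.

Yes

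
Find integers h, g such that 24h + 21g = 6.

Step 1: Check solvability.
gcd(24, 21) = 3
Since 3 divides 6, solutions exist.

Step 2: Apply extended Euclidean algorithm to find gcd.
We find integers such that 24*x0 + 21*y0 = 3

Step 3: Scale the particular solution.
Multiply by 6/3 = 2:
h = 2, g = -2

Step 4: Verify.
24*(2) + 21*(-2) = 6 = 6 ✓

h = 2, g = -2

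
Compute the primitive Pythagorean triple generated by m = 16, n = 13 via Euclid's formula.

a = m² - n² = 16² - 13² = 256 - 169 = 87
b = 2mn = 2·16·13 = 416
c = m² + n² = 256 + 169 = 425
Verify: 87² + 416² = 7569 + 173056 = 180625 = 425² ✓

(87, 416, 425)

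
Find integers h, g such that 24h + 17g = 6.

Step 1: Check solvability.
gcd(24, 17) = 1
Since 1 divides 6, solutions exist.

Step 2: Apply extended Euclidean algorithm to find gcd.
We find integers such that 24*x0 + 17*y0 = 1

Step 3: Scale the particular solution.
Multiply by 6/1 = 6:
h = 30, g = -42

Step 4: Verify.
24*(30) + 17*(-42) = 6 = 6 ✓

h = 30, g = -42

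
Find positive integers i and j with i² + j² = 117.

We need to find integers i, j > 0 such that i² + j² = 117.
Trying i = 6: j² = 117 - 6² = 117 - 36 = 81
j = 9
Check: 6² + 9² = 36 + 81 = 117 ✓

117 = 6² + 9²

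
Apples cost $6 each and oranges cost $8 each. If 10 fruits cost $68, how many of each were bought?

Let a = apples, o = oranges.
a + o = 10
6a + 8o = 68
Substitute o = 10 - a:
6a + 8(10 - a) = 68
(6 - 8)a = 68 - 80
-2a = -12
a = 6, o = 10 - 6 = 4

Apples: 6, Oranges: 4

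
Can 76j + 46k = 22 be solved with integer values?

Step 1: Compute gcd(76, 46).
gcd(76, 46) = 2

Step 2: Check divisibility.
Does 2 divide 22? 22 = 2 x 11, so yes.

By the theorem on linear Diophantine equations, 76j + 46k = 22 has integer solutions if and only if gcd(76, 46) divides 22. Since 2 | 22, solutions exist.

Yes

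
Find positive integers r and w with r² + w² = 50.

We need to find integers r, w > 0 such that r² + w² = 50.
Trying r = 1: w² = 50 - 1² = 50 - 1 = 49
w = 7
Check: 1² + 7² = 1 + 49 = 50 ✓

50 = 1² + 7²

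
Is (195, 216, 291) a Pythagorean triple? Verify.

Compute a² + b² = 195² + 216² = 38025 + 46656 = 84681
Compute c² = 291² = 84681
Since 84681 = 84681, confirmed.

Yes, it is a Pythagorean triple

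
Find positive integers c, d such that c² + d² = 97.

Search for c with 97 - c² a perfect square.
c = 4: 97 - 4² = 97 - 16 = 81 = 9² ✓
So c = 4, d = 9.

c = 4, d = 9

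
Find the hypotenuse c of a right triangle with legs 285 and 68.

c² = a² + b² = 285² + 68² = 81225 + 4624 = 85849
c = 293

293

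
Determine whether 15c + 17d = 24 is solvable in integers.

Step 1: Compute gcd(15, 17).
gcd(15, 17) = 1

Step 2: Check divisibility.
Does 1 divide 24? 24 = 1 x 24, so yes.

By the theorem on linear Diophantine equations, 15c + 17d = 24 has integer solutions if and only if gcd(15, 17) divides 24. Since 1 | 24, solutions exist.

Yes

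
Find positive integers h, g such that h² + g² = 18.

Search for h with 18 - h² a perfect square.
h = 3: 18 - 3² = 18 - 9 = 9 = 3² ✓
So h = 3, g = 3.

h = 3, g = 3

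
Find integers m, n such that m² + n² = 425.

We need to find integers m, n > 0 such that m² + n² = 425.
Trying m = 5: n² = 425 - 5² = 425 - 25 = 400
n = 20
Check: 5² + 20² = 25 + 400 = 425 ✓

425 = 5² + 20²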